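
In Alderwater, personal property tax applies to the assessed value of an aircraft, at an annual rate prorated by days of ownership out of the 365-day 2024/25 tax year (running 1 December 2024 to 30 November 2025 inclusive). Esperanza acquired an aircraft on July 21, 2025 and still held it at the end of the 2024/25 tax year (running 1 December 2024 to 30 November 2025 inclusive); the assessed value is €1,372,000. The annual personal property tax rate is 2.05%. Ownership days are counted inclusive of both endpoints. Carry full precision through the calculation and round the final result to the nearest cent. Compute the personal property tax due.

€10,248.65

Days held (July 21 – November 30, 2025): 133 out of 365
Tax = €1,372,000 × 2.05% × 133/365 = €10,248.6521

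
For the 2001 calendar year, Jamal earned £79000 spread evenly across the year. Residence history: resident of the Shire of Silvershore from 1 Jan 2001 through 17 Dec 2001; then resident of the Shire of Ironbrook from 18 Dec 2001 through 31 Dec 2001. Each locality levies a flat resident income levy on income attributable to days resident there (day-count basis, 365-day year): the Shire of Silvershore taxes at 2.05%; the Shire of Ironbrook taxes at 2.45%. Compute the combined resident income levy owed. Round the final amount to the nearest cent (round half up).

£1631.62

The Shire of Silvershore, 1 Jan – 17 Dec 2001: 351 days → £79000 × 2.05% × 351/365 = £1557.3822
The Shire of Ironbrook, 18 Dec – 31 Dec 2001: 14 days → £79000 × 2.45% × 14/365 = £74.2384
Total = £1631.6205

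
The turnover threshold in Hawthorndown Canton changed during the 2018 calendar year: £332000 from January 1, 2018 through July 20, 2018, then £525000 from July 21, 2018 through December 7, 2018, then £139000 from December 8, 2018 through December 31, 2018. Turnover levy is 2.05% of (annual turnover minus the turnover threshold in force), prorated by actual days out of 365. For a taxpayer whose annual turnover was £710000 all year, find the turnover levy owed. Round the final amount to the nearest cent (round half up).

January 1 – July 20, 2018: 201 days, exemption £332000 → (£710000 − £332000) × 2.05% × 201/365 = £4267.2575
July 21 – December 7, 2018: 140 days, exemption £525000 → (£710000 − £525000) × 2.05% × 140/365 = £1454.6575
December 8 – December 31, 2018: 24 days, exemption £139000 → (£710000 − £139000) × 2.05% × 24/365 = £769.6767
Total = £6491.5918

£6491.59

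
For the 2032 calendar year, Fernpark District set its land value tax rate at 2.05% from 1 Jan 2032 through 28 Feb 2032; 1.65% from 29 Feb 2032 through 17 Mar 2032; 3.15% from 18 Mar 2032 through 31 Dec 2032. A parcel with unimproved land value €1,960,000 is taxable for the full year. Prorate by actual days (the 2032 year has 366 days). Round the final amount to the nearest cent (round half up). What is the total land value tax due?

€56,818.58

1 Jan – 28 Feb 2032: 59 days at 2.05% → €1,960,000 × 2.05% × 59/366 = €6,477.1038
29 Feb – 17 Mar 2032: 18 days at 1.65% → €1,960,000 × 1.65% × 18/366 = €1,590.4918
18 Mar – 31 Dec 2032: 289 days at 3.15% → €1,960,000 × 3.15% × 289/366 = €48,750.9836
Total = €56,818.5792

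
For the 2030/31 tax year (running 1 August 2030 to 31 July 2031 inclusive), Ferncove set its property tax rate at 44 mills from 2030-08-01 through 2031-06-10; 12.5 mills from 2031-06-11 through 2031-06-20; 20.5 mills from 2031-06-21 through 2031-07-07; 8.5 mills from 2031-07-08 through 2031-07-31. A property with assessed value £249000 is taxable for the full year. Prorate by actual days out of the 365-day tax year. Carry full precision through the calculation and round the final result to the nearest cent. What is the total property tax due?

£9887.35

2030-08-01 to 2031-06-10: 314 days at 44 mills → £249000 × 4.4% × 314/365 = £9425.1616
2031-06-11 to 2031-06-20: 10 days at 12.5 mills → £249000 × 1.25% × 10/365 = £85.2740
2031-06-21 to 2031-07-07: 17 days at 20.5 mills → £249000 × 2.05% × 17/365 = £237.7438
2031-07-08 to 2031-07-31: 24 days at 8.5 mills → £249000 × 0.85% × 24/365 = £139.1671
Total = £9887.3466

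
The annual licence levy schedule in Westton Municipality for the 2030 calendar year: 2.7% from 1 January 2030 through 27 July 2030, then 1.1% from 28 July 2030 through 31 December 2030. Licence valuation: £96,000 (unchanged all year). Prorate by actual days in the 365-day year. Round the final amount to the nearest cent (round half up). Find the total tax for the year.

£1,931.31

1 January – 27 July 2030: 208 days at 2.7% → £96,000 × 2.7% × 208/365 = £1,477.0849
28 July – 31 December 2030: 157 days at 1.1% → £96,000 × 1.1% × 157/365 = £454.2247
Total = £1,931.3096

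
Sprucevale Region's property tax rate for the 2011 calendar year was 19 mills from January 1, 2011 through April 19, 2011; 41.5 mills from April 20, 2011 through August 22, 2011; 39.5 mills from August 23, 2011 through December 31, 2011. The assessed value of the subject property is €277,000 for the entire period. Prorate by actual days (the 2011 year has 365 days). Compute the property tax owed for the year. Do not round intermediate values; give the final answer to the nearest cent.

€9,435.45

January 1 – April 19, 2011: 109 days at 19 mills → €277,000 × 1.9% × 109/365 = €1,571.6904
April 20 – August 22, 2011: 125 days at 41.5 mills → €277,000 × 4.15% × 125/365 = €3,936.8151
August 23 – December 31, 2011: 131 days at 39.5 mills → €277,000 × 3.95% × 131/365 = €3,926.9493
Total = €9,435.4548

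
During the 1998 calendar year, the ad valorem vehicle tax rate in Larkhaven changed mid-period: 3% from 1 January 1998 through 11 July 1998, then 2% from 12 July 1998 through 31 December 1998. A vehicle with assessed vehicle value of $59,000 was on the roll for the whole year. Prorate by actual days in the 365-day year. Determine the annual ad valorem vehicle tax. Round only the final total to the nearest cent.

$1,490.36

1 January – 11 July 1998: 192 days at 3% → $59,000 × 3% × 192/365 = $931.0685
12 July – 31 December 1998: 173 days at 2% → $59,000 × 2% × 173/365 = $559.2877
Total = $1,490.3562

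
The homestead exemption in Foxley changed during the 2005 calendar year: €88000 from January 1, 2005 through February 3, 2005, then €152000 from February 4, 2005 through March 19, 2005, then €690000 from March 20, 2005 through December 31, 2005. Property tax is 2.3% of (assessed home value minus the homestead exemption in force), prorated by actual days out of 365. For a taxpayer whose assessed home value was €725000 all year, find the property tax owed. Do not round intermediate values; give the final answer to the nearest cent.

January 1 – February 3, 2005: 34 days, exemption €88000 → (€725000 − €88000) × 2.3% × 34/365 = €1364.7507
February 4 – March 19, 2005: 44 days, exemption €152000 → (€725000 − €152000) × 2.3% × 44/365 = €1588.7014
March 20 – December 31, 2005: 287 days, exemption €690000 → (€725000 − €690000) × 2.3% × 287/365 = €632.9726
Total = €3586.4247

€3586.42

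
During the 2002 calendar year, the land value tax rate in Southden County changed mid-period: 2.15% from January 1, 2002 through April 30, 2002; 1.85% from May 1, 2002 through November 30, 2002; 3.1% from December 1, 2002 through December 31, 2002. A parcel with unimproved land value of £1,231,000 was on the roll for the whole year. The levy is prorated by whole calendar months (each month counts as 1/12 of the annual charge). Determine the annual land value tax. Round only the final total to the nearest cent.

£25,286.79

January 1 – April 30, 2002: 4 months at 2.15% → £1,231,000 × 2.15% × 4/12 = £8,822.1667
May 1 – November 30, 2002: 7 months at 1.85% → £1,231,000 × 1.85% × 7/12 = £13,284.5417
December 1 – December 31, 2002: 1 month at 3.1% → £1,231,000 × 3.1% × 1/12 = £3,180.0833
Total = £25,286.7917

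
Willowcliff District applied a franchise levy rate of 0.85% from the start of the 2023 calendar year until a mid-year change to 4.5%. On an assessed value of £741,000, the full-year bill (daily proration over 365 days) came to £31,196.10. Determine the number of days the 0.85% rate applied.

29 days

Let d = days at the first rate; then 365 − d days at the second rate.
£741,000 × [0.85%·d + 4.5%·(365−d)] / 365 = £31,196.10
Solving gives d = 29, so the new rate took effect on 30 January 2023.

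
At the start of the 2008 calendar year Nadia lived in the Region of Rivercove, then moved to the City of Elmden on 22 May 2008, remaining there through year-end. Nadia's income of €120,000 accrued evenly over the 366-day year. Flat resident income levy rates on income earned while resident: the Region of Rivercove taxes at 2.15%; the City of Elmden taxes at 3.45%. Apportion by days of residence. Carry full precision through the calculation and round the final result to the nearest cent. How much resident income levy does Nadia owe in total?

€3,534.75

The Region of Rivercove, 1 January – 21 May 2008: 142 days → €120,000 × 2.15% × 142/366 = €1,000.9836
The City of Elmden, 22 May – 31 December 2008: 224 days → €120,000 × 3.45% × 224/366 = €2,533.7705
Total = €3,534.7541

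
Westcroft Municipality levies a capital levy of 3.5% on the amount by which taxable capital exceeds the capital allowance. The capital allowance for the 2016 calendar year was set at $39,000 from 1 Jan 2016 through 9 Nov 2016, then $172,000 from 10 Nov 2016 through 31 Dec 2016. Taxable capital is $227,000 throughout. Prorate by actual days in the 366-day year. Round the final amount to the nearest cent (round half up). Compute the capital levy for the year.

1 Jan – 9 Nov 2016: 314 days, exemption $39,000 → ($227,000 − $39,000) × 3.5% × 314/366 = $5,645.1366
10 Nov – 31 Dec 2016: 52 days, exemption $172,000 → ($227,000 − $172,000) × 3.5% × 52/366 = $273.4973
Total = $5,918.6339

$5,918.63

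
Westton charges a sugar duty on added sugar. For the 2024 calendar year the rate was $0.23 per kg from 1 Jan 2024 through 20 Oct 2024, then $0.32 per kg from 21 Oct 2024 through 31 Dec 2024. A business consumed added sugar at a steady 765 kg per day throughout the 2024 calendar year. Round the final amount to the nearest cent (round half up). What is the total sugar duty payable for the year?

$69,354.90

1 Jan – 20 Oct 2024: 294 days × 765 kg/day = 224,910 kg at $0.23/kg → $51,729.30
21 Oct – 31 Dec 2024: 72 days × 765 kg/day = 55,080 kg at $0.32/kg → $17,625.60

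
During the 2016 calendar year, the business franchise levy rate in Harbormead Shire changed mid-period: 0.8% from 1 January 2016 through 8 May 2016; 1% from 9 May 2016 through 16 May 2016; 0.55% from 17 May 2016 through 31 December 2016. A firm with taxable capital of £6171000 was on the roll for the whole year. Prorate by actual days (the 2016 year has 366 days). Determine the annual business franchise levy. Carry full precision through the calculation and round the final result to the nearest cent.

£39985.05

1 January – 8 May 2016: 129 days at 0.8% → £6171000 × 0.8% × 129/366 = £17400.1967
9 May – 16 May 2016: 8 days at 1% → £6171000 × 1% × 8/366 = £1348.8525
17 May – 31 December 2016: 229 days at 0.55% → £6171000 × 0.55% × 229/366 = £21235.9959
Total = £39985.0451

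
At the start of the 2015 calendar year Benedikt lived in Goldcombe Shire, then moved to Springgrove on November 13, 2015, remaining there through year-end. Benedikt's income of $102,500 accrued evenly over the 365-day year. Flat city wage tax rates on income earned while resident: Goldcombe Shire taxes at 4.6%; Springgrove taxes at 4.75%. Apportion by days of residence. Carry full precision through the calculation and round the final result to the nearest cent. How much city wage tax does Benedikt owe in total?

$4,735.64

Goldcombe Shire, January 1 – November 12, 2015: 316 days → $102,500 × 4.6% × 316/365 = $4,082.0274
Springgrove, November 13 – December 31, 2015: 49 days → $102,500 × 4.75% × 49/365 = $653.6130
Total = $4,735.6404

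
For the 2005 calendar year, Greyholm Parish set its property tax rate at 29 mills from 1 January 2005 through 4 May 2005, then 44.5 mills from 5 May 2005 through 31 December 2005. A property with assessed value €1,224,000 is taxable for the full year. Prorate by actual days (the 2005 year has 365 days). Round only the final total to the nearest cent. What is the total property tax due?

€48,022.72

1 January – 4 May 2005: 124 days at 29 mills → €1,224,000 × 2.9% × 124/365 = €12,058.9151
5 May – 31 December 2005: 241 days at 44.5 mills → €1,224,000 × 4.45% × 241/365 = €35,963.8027
Total = €48,022.7178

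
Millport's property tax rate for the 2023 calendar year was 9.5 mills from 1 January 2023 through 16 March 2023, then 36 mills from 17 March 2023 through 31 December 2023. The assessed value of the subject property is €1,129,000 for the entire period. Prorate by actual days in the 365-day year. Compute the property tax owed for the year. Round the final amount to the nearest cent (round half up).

€34,496.36

1 January – 16 March 2023: 75 days at 9.5 mills → €1,129,000 × 0.95% × 75/365 = €2,203.8699
17 March – 31 December 2023: 290 days at 36 mills → €1,129,000 × 3.6% × 290/365 = €32,292.4932
Total = €34,496.3630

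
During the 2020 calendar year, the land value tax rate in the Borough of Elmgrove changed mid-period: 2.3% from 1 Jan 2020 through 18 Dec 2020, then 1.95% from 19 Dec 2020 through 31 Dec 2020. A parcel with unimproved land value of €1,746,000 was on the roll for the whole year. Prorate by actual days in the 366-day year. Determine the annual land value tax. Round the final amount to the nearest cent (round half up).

1 Jan – 18 Dec 2020: 353 days at 2.3% → €1,746,000 × 2.3% × 353/366 = €38,731.6230
19 Dec – 31 Dec 2020: 13 days at 1.95% → €1,746,000 × 1.95% × 13/366 = €1,209.3197
Total = €39,940.9426

€39,940.94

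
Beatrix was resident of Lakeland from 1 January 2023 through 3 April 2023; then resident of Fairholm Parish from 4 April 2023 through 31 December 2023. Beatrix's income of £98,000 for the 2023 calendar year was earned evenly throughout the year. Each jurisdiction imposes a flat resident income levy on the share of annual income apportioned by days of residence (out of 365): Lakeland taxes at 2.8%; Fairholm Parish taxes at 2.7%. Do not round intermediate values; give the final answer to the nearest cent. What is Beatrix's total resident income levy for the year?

£2,670.97

Lakeland, 1 January – 3 April 2023: 93 days → £98,000 × 2.8% × 93/365 = £699.1562
Fairholm Parish, 4 April – 31 December 2023: 272 days → £98,000 × 2.7% × 272/365 = £1,971.8137
Total = £2,670.9699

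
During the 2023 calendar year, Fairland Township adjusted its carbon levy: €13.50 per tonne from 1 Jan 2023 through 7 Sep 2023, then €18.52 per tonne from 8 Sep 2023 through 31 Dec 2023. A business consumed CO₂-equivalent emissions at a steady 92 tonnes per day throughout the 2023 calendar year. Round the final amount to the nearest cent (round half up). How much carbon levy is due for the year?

1 Jan – 7 Sep 2023: 250 days × 92 tonnes/day = 23,000 tonnes at €13.50/tonne → €310500.00
8 Sep – 31 Dec 2023: 115 days × 92 tonnes/day = 10,580 tonnes at €18.52/tonne → €195941.60

€506441.60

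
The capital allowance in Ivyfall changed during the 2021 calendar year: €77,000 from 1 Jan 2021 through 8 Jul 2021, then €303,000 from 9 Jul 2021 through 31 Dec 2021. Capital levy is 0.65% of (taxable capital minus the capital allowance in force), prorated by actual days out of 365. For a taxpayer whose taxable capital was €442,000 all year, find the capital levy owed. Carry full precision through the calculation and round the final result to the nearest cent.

1 Jan – 8 Jul 2021: 189 days, exemption €77,000 → (€442,000 − €77,000) × 0.65% × 189/365 = €1,228.5000
9 Jul – 31 Dec 2021: 176 days, exemption €303,000 → (€442,000 − €303,000) × 0.65% × 176/365 = €435.6603
Total = €1,664.1603

€1,664.16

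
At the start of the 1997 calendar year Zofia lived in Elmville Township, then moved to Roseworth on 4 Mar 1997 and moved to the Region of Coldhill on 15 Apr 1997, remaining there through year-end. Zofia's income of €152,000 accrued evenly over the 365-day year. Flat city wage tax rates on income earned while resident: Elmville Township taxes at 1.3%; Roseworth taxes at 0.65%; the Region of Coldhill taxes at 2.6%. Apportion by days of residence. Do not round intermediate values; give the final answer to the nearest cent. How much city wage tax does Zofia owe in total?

€3,275.29

Elmville Township, 1 Jan – 3 Mar 1997: 62 days → €152,000 × 1.3% × 62/365 = €335.6493
Roseworth, 4 Mar – 14 Apr 1997: 42 days → €152,000 × 0.65% × 42/365 = €113.6877
The Region of Coldhill, 15 Apr – 31 Dec 1997: 261 days → €152,000 × 2.6% × 261/365 = €2,825.9507
Total = €3,275.2877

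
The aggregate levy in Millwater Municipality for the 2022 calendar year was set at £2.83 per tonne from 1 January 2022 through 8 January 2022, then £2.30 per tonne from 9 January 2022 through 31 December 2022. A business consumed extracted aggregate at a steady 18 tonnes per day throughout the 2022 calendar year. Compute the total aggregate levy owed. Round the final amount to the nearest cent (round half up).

£15,187.32

1 January – 8 January 2022: 8 days × 18 tonnes/day = 144 tonnes at £2.83/tonne → £407.52
9 January – 31 December 2022: 357 days × 18 tonnes/day = 6,426 tonnes at £2.30/tonne → £14,779.80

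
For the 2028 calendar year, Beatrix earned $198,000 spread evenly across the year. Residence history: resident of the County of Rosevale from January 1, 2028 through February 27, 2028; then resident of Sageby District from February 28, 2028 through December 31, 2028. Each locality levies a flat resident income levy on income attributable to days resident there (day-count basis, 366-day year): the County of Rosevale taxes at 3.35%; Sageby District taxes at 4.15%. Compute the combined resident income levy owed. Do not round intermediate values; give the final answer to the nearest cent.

$7,965.98

The County of Rosevale, January 1 – February 27, 2028: 58 days → $198,000 × 3.35% × 58/366 = $1,051.1311
Sageby District, February 28 – December 31, 2028: 308 days → $198,000 × 4.15% × 308/366 = $6,914.8525
Total = $7,965.9836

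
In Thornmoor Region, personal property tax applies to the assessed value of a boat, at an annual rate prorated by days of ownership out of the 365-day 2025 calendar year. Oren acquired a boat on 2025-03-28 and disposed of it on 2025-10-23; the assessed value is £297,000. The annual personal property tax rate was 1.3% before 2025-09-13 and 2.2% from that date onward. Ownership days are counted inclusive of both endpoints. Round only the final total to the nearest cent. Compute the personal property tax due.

2025-03-28 to 2025-09-12: 169 days at 1.3% → £297,000 × 1.3% × 169/365 = £1,787.6959
2025-09-13 to 2025-10-23: 41 days at 2.2% → £297,000 × 2.2% × 41/365 = £733.9562
Total = £2,521.6521

£2,521.65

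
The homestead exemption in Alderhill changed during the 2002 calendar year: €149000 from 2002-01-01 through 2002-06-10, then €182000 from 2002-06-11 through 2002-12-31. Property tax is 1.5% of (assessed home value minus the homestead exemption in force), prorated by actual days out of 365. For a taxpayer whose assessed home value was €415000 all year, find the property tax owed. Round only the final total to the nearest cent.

2002-01-01 to 2002-06-10: 161 days, exemption €149000 → (€415000 − €149000) × 1.5% × 161/365 = €1759.9726
2002-06-11 to 2002-12-31: 204 days, exemption €182000 → (€415000 − €182000) × 1.5% × 204/365 = €1953.3699
Total = €3713.3425

€3713.34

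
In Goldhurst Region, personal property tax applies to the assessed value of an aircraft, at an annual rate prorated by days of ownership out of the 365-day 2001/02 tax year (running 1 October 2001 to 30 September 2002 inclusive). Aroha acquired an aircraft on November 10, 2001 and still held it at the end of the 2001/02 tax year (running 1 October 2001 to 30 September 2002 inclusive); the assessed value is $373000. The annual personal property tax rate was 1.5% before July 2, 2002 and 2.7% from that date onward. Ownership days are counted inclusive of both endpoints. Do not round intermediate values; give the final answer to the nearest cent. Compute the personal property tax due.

November 10, 2001 – July 1, 2002: 234 days at 1.5% → $373000 × 1.5% × 234/365 = $3586.9315
July 2 – September 30, 2002: 91 days at 2.7% → $373000 × 2.7% × 91/365 = $2510.8521
Total = $6097.7836

$6097.78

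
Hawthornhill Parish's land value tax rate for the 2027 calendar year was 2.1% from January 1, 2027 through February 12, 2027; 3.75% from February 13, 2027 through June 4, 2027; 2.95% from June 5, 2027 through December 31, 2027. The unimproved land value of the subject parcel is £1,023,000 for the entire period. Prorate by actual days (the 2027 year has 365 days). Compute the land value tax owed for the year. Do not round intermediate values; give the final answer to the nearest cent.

£31,665.35

January 1 – February 12, 2027: 43 days at 2.1% → £1,023,000 × 2.1% × 43/365 = £2,530.8740
February 13 – June 4, 2027: 112 days at 3.75% → £1,023,000 × 3.75% × 112/365 = £11,771.5068
June 5 – December 31, 2027: 210 days at 2.95% → £1,023,000 × 2.95% × 210/365 = £17,362.9726
Total = £31,665.3534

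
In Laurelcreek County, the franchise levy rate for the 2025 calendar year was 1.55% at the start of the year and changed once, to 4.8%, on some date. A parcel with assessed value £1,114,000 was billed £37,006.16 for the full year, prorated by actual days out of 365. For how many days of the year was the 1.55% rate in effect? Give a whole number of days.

Let d = days at the first rate; then 365 − d days at the second rate.
£1,114,000 × [1.55%·d + 4.8%·(365−d)] / 365 = £37,006.16
Solving gives d = 166, so the new rate took effect on 16 Jun 2025.

166 days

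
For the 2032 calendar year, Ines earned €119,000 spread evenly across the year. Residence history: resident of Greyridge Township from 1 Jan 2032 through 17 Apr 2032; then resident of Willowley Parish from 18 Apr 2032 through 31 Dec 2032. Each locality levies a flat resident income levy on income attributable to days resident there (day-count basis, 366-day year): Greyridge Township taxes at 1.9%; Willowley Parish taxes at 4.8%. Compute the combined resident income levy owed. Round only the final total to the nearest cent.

Greyridge Township, 1 Jan – 17 Apr 2032: 108 days → €119,000 × 1.9% × 108/366 = €667.1803
Willowley Parish, 18 Apr – 31 Dec 2032: 258 days → €119,000 × 4.8% × 258/366 = €4,026.4918
Total = €4,693.6721

€4,693.67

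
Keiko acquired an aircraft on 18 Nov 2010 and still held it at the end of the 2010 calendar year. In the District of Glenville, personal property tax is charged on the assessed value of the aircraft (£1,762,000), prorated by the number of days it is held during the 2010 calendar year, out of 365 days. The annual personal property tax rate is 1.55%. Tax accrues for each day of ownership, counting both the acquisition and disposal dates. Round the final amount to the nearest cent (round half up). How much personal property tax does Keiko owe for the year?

Days held (18 Nov – 31 Dec 2010): 44 out of 365
Tax = £1,762,000 × 1.55% × 44/365 = £3,292.2849

£3,292.28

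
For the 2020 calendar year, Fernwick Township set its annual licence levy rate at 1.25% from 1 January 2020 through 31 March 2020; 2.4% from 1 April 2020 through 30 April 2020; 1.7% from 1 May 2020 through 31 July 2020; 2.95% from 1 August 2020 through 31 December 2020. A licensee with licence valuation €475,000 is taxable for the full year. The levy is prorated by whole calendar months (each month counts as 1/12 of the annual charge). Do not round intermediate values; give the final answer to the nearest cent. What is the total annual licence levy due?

1 January – 31 March 2020: 3 months at 1.25% → €475,000 × 1.25% × 3/12 = €1,484.3750
1 April – 30 April 2020: 1 month at 2.4% → €475,000 × 2.4% × 1/12 = €950.0000
1 May – 31 July 2020: 3 months at 1.7% → €475,000 × 1.7% × 3/12 = €2,018.7500
1 August – 31 December 2020: 5 months at 2.95% → €475,000 × 2.95% × 5/12 = €5,838.5417
Total = €10,291.6667

€10,291.67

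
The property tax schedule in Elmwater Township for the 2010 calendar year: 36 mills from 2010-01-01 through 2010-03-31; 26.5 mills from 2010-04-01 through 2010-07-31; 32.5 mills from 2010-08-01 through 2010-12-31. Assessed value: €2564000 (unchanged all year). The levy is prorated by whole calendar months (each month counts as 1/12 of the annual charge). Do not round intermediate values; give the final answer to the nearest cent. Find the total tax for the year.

2010-01-01 to 2010-03-31: 3 months at 36 mills → €2564000 × 3.6% × 3/12 = €23076.0000
2010-04-01 to 2010-07-31: 4 months at 26.5 mills → €2564000 × 2.65% × 4/12 = €22648.6667
2010-08-01 to 2010-12-31: 5 months at 32.5 mills → €2564000 × 3.25% × 5/12 = €34720.8333
Total = €80445.5000

€80445.50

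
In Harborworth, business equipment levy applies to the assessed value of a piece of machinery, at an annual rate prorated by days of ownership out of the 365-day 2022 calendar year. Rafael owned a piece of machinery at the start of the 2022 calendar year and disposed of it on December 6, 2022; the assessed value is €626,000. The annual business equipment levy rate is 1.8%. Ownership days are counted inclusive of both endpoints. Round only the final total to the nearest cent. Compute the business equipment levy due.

Days held (January 1 – December 6, 2022): 340 out of 365
Tax = €626,000 × 1.8% × 340/365 = €10,496.2192

€10,496.22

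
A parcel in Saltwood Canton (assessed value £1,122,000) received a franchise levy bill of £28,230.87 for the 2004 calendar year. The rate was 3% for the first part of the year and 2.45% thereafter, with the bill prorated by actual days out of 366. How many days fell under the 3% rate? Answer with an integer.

44 days

Let d = days at the first rate; then 366 − d days at the second rate.
£1,122,000 × [3%·d + 2.45%·(366−d)] / 366 = £28,230.87
Solving gives d = 44, so the new rate took effect on February 14, 2004.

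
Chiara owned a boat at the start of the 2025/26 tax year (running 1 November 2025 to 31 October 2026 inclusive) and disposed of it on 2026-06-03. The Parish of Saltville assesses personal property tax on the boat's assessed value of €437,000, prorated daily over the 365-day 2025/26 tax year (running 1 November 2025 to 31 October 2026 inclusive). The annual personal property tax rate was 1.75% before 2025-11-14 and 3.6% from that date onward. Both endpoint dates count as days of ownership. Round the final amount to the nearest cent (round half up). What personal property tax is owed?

2025-11-01 to 2025-11-13: 13 days at 1.75% → €437,000 × 1.75% × 13/365 = €272.3767
2025-11-14 to 2026-06-03: 202 days at 3.6% → €437,000 × 3.6% × 202/365 = €8,706.4767
Total = €8,978.8534

€8,978.85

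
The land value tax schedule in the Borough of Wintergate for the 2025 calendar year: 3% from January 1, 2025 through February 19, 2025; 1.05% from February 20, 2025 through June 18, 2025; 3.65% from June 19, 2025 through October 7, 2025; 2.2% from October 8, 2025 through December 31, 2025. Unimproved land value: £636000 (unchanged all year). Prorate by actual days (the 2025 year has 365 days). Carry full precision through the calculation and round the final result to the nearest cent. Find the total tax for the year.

£15108.92

January 1 – February 19, 2025: 50 days at 3% → £636000 × 3% × 50/365 = £2613.6986
February 20 – June 18, 2025: 119 days at 1.05% → £636000 × 1.05% × 119/365 = £2177.2110
June 19 – October 7, 2025: 111 days at 3.65% → £636000 × 3.65% × 111/365 = £7059.6000
October 8 – December 31, 2025: 85 days at 2.2% → £636000 × 2.2% × 85/365 = £3258.4110
Total = £15108.9205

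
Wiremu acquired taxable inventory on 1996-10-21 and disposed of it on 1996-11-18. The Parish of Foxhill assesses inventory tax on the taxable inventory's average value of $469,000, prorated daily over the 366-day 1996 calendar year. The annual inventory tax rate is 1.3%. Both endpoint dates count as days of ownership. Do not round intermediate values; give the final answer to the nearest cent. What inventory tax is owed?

Days held (1996-10-21 to 1996-11-18): 29 out of 366
Tax = $469,000 × 1.3% × 29/366 = $483.0956

$483.10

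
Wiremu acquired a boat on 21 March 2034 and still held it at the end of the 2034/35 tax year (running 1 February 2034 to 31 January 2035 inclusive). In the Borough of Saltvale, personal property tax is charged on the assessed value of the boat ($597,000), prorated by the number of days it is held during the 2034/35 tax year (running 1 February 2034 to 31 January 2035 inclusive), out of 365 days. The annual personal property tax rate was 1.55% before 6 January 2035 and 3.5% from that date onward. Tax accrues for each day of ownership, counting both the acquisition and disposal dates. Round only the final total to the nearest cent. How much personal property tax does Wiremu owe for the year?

21 March 2034 – 5 January 2035: 291 days at 1.55% → $597,000 × 1.55% × 291/365 = $7,377.4479
6 January – 31 January 2035: 26 days at 3.5% → $597,000 × 3.5% × 26/365 = $1,488.4110
Total = $8,865.8589

$8,865.86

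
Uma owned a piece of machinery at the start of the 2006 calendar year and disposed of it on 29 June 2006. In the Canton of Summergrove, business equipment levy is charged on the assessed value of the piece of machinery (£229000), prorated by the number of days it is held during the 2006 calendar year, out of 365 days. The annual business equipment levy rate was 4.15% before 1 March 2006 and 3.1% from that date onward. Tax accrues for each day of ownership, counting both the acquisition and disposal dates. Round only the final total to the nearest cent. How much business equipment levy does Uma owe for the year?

1 January – 28 February 2006: 59 days at 4.15% → £229000 × 4.15% × 59/365 = £1536.1822
1 March – 29 June 2006: 121 days at 3.1% → £229000 × 3.1% × 121/365 = £2353.3671
Total = £3889.5493

£3889.55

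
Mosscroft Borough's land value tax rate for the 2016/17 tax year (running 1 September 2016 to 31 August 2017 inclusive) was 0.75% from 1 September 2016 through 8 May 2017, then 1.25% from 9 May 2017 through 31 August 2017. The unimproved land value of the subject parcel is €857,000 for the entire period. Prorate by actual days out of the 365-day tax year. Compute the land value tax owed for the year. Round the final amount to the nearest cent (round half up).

€7,777.57

1 September 2016 – 8 May 2017: 250 days at 0.75% → €857,000 × 0.75% × 250/365 = €4,402.3973
9 May – 31 August 2017: 115 days at 1.25% → €857,000 × 1.25% × 115/365 = €3,375.1712
Total = €7,777.5685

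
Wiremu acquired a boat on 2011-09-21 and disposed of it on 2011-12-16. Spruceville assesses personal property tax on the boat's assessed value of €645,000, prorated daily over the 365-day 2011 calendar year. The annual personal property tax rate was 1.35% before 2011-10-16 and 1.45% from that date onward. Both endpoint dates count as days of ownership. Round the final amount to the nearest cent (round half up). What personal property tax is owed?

2011-09-21 to 2011-10-15: 25 days at 1.35% → €645,000 × 1.35% × 25/365 = €596.4041
2011-10-16 to 2011-12-16: 62 days at 1.45% → €645,000 × 1.45% × 62/365 = €1,588.6438
Total = €2,185.0479

€2,185.05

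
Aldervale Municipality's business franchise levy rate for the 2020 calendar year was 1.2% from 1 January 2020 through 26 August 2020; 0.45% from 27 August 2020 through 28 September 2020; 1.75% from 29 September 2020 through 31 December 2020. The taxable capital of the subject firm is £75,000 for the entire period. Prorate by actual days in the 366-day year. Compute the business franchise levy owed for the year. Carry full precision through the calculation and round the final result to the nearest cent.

1 January – 26 August 2020: 239 days at 1.2% → £75,000 × 1.2% × 239/366 = £587.7049
27 August – 28 September 2020: 33 days at 0.45% → £75,000 × 0.45% × 33/366 = £30.4303
29 September – 31 December 2020: 94 days at 1.75% → £75,000 × 1.75% × 94/366 = £337.0902
Total = £955.2254

£955.23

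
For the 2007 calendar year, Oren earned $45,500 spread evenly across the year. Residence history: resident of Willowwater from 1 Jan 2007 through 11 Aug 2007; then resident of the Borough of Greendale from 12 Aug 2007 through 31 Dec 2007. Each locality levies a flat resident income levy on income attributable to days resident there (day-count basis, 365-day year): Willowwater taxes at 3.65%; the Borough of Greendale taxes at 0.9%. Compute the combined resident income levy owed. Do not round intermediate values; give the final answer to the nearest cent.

$1,173.96

Willowwater, 1 Jan – 11 Aug 2007: 223 days → $45,500 × 3.65% × 223/365 = $1,014.6500
The Borough of Greendale, 12 Aug – 31 Dec 2007: 142 days → $45,500 × 0.9% × 142/365 = $159.3123
Total = $1,173.9623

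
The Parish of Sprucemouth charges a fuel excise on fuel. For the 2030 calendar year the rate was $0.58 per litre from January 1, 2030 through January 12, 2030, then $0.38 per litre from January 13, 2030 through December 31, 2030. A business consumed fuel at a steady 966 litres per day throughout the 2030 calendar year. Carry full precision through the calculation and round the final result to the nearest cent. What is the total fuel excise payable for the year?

$136302.60

January 1 – January 12, 2030: 12 days × 966 litres/day = 11,592 litres at $0.58/litre → $6723.36
January 13 – December 31, 2030: 353 days × 966 litres/day = 340,998 litres at $0.38/litre → $129579.24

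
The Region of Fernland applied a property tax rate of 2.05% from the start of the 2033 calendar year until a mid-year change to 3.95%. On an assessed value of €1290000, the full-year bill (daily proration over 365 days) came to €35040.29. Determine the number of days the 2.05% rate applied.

237 days

Let d = days at the first rate; then 365 − d days at the second rate.
€1290000 × [2.05%·d + 3.95%·(365−d)] / 365 = €35040.29
Solving gives d = 237, so the new rate took effect on 26 August 2033.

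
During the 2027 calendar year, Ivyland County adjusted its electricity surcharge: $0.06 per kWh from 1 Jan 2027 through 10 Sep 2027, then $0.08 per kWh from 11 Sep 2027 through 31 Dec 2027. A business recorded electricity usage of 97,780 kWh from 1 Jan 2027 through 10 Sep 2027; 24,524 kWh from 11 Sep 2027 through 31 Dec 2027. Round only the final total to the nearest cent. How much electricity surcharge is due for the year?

1 Jan – 10 Sep 2027: 97,780 kWh at $0.06/kWh → $5,866.80
11 Sep – 31 Dec 2027: 24,524 kWh at $0.08/kWh → $1,961.92

$7,828.72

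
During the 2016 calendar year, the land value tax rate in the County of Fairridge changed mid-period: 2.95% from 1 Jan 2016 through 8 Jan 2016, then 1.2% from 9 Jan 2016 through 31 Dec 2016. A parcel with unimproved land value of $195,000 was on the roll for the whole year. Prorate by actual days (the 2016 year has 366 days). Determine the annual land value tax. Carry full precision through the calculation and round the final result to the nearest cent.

1 Jan – 8 Jan 2016: 8 days at 2.95% → $195,000 × 2.95% × 8/366 = $125.7377
9 Jan – 31 Dec 2016: 358 days at 1.2% → $195,000 × 1.2% × 358/366 = $2,288.8525
Total = $2,414.5902

$2,414.59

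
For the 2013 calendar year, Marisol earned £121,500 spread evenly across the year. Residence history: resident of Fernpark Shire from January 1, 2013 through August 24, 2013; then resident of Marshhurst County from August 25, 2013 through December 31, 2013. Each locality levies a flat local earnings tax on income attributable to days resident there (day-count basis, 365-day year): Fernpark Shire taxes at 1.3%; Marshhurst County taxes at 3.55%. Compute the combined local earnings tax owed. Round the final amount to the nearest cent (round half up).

£2,545.67

Fernpark Shire, January 1 – August 24, 2013: 236 days → £121,500 × 1.3% × 236/365 = £1,021.2658
Marshhurst County, August 25 – December 31, 2013: 129 days → £121,500 × 3.55% × 129/365 = £1,524.4089
Total = £2,545.6747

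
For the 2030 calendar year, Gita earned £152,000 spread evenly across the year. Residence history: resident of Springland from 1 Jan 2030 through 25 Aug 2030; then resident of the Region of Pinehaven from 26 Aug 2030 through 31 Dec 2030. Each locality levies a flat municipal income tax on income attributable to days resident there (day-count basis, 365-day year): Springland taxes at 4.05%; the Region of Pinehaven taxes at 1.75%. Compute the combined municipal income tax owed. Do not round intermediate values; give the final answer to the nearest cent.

Springland, 1 Jan – 25 Aug 2030: 237 days → £152,000 × 4.05% × 237/365 = £3,997.1836
The Region of Pinehaven, 26 Aug – 31 Dec 2030: 128 days → £152,000 × 1.75% × 128/365 = £932.8219
Total = £4,930.0055

£4,930.01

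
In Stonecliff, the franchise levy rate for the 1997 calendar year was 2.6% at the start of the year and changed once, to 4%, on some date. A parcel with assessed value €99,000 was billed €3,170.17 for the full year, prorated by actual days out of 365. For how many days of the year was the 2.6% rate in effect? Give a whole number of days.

Let d = days at the first rate; then 365 − d days at the second rate.
€99,000 × [2.6%·d + 4%·(365−d)] / 365 = €3,170.17
Solving gives d = 208, so the new rate took effect on 28 Jul 1997.

208 days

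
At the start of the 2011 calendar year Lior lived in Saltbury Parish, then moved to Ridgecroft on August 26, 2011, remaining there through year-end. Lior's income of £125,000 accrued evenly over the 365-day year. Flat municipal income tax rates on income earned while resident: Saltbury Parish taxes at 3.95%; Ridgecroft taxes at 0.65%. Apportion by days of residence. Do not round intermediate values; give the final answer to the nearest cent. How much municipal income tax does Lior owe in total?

£3,490.92

Saltbury Parish, January 1 – August 25, 2011: 237 days → £125,000 × 3.95% × 237/365 = £3,205.9932
Ridgecroft, August 26 – December 31, 2011: 128 days → £125,000 × 0.65% × 128/365 = £284.9315
Total = £3,490.9247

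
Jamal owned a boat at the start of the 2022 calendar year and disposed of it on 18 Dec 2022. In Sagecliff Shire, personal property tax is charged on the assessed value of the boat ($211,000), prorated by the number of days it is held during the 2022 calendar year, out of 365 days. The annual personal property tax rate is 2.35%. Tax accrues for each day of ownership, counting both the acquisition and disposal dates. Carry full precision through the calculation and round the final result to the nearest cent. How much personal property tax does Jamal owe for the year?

$4,781.90

Days held (1 Jan – 18 Dec 2022): 352 out of 365
Tax = $211,000 × 2.35% × 352/365 = $4,781.8959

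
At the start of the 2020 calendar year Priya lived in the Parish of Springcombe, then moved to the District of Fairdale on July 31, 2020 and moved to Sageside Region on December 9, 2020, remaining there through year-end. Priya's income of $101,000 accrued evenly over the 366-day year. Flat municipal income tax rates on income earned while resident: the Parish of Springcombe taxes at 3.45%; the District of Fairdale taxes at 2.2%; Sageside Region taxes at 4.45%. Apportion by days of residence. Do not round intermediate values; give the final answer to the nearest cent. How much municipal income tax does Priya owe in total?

$3,096.09

The Parish of Springcombe, January 1 – July 30, 2020: 212 days → $101,000 × 3.45% × 212/366 = $2,018.3443
The District of Fairdale, July 31 – December 8, 2020: 131 days → $101,000 × 2.2% × 131/366 = $795.3060
Sageside Region, December 9 – December 31, 2020: 23 days → $101,000 × 4.45% × 23/366 = $282.4413
Total = $3,096.0915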